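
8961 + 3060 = 12021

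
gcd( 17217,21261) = 3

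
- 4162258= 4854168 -9016426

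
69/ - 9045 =-1 + 2992/3015 =-  0.01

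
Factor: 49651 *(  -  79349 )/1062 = -3939757199/1062 = - 2^( - 1 )*3^(  -  2)*7^1*41^1 * 59^( - 1) * 173^1*79349^1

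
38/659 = 38/659 = 0.06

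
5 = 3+2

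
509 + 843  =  1352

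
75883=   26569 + 49314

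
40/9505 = 8/1901 = 0.00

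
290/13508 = 145/6754  =  0.02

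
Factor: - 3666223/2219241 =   -  3^( - 1 )*11^1*23^1*43^1*61^( - 1 )*67^( - 1 )*181^( - 1)*337^1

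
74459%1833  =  1139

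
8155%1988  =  203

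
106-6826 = - 6720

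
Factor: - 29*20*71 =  - 41180 = - 2^2*5^1 * 29^1 * 71^1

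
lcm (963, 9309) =27927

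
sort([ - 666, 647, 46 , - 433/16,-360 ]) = [ - 666,- 360 , - 433/16 , 46,647 ]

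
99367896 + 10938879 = 110306775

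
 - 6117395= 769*( - 7955 )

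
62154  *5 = 310770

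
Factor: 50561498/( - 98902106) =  - 25280749/49451053 = - 13^1*19^( - 1)*23^1 * 61^( - 1) * 42667^( - 1)*84551^1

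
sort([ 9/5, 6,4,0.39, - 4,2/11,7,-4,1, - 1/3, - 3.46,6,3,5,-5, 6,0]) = [ - 5, - 4,-4 , -3.46,-1/3,0,2/11,0.39,1, 9/5,3, 4,5,6,6,6,7]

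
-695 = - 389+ - 306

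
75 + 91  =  166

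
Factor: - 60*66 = - 3960  =  - 2^3*3^2*5^1*11^1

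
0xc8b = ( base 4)302023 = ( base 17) B1F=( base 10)3211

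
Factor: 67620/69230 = 2^1*3^1*7^1*43^ ( - 1 )=42/43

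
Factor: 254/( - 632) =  - 127/316=- 2^(-2 )*79^( - 1)*127^1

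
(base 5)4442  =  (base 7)1546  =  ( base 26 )NO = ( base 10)622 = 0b1001101110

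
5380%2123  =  1134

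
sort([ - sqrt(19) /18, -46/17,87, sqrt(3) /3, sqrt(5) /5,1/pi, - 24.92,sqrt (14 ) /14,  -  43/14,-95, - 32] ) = [ - 95, - 32, - 24.92, - 43/14, - 46/17, - sqrt( 19)/18 , sqrt( 14 )/14,1/pi, sqrt(5) /5, sqrt( 3) /3, 87] 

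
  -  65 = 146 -211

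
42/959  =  6/137 = 0.04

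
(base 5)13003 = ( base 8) 1753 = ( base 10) 1003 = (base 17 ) 380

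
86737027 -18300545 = 68436482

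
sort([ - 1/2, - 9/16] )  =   [ - 9/16, - 1/2] 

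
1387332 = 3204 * 433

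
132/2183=132/2183 = 0.06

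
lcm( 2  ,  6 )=6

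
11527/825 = 13+ 802/825 = 13.97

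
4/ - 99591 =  - 1+99587/99591 = - 0.00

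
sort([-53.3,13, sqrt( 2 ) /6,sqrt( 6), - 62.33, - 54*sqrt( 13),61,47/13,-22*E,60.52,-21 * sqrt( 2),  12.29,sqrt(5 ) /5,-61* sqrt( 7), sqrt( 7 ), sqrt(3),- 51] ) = [-54 * sqrt ( 13)  , - 61*sqrt( 7 ), - 62.33, - 22*E, - 53.3,-51, - 21* sqrt( 2),sqrt( 2) /6, sqrt( 5 ) /5, sqrt( 3),sqrt( 6), sqrt(7 ), 47/13,12.29,13,60.52,61 ]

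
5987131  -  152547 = 5834584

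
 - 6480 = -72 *90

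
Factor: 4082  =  2^1 * 13^1*157^1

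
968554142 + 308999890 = 1277554032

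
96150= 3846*25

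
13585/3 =4528 + 1/3 = 4528.33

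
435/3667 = 435/3667 = 0.12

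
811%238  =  97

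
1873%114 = 49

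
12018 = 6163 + 5855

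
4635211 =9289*499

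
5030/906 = 5 + 250/453 = 5.55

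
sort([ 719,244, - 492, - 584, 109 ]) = [ - 584  , -492,  109,244, 719]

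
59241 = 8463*7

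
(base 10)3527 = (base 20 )8g7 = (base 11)2717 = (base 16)DC7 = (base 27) 4MH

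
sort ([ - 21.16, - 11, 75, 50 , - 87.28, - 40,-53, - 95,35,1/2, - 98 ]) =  [ - 98, - 95, - 87.28,-53, - 40, - 21.16, -11, 1/2, 35,  50,  75 ] 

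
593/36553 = 593/36553= 0.02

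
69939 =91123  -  21184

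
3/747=1/249= 0.00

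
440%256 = 184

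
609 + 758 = 1367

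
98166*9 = 883494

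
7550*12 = 90600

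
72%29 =14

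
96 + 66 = 162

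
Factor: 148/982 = 74/491  =  2^1*37^1*491^(- 1 ) 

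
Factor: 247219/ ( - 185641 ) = - 7^1*35317^1*185641^(-1 )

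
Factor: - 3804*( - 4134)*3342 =52555409712 = 2^4*3^3*13^1 * 53^1*317^1*557^1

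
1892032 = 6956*272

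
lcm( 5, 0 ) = 0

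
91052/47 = 91052/47 =1937.28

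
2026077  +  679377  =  2705454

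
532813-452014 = 80799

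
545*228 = 124260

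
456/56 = 57/7 = 8.14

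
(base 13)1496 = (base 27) 42q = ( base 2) 101110110100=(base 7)11510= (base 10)2996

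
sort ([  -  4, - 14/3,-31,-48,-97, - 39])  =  [  -  97, - 48 , - 39,-31,  -  14/3, - 4 ]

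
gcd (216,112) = 8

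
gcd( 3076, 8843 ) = 1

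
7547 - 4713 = 2834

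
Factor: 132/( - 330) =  - 2/5 = -  2^1 * 5^( - 1 ) 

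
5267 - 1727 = 3540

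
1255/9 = 139+4/9 = 139.44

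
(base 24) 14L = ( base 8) 1265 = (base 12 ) 499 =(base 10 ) 693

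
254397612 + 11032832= 265430444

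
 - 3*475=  - 1425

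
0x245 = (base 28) kl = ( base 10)581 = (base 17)203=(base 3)210112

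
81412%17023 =13320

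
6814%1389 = 1258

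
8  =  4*2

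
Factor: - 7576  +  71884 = 2^2*3^1*23^1 * 233^1 = 64308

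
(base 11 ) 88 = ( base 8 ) 140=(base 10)96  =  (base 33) 2u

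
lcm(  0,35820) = 0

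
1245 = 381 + 864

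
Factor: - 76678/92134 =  - 5477/6581 = - 5477^1*6581^( - 1 )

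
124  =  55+69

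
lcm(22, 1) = 22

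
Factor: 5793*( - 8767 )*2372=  - 2^2  *  3^1*11^1*593^1 * 797^1* 1931^1 = - 120467311932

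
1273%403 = 64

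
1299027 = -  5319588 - - 6618615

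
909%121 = 62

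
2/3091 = 2/3091 = 0.00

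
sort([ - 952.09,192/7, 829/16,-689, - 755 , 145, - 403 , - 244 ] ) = [ -952.09,-755, - 689, -403,- 244,192/7,  829/16,145] 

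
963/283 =3 + 114/283 =3.40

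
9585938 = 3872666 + 5713272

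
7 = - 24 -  - 31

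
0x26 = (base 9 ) 42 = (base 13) 2c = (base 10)38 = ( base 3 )1102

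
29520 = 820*36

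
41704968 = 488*85461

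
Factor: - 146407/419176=- 2^ ( - 3) * 151^(-1 )*347^(  -  1)*146407^1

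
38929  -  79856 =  - 40927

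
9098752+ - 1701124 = 7397628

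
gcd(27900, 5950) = 50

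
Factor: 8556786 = 2^1*3^3*7^1 * 22637^1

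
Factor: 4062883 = 11^1*369353^1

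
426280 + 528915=955195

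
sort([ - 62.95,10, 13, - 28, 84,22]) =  [ - 62.95,-28,10, 13, 22, 84 ]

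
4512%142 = 110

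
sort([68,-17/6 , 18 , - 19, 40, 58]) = [ - 19, - 17/6, 18, 40, 58 , 68] 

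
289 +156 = 445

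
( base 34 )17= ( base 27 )1e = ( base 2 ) 101001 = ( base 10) 41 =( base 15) 2B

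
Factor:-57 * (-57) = 3^2*19^2 = 3249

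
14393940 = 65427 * 220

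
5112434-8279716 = - 3167282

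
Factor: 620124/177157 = 2^2*3^1*17^(  -  2 )*31^1*613^( - 1)*1667^1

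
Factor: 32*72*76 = 2^10  *3^2*19^1= 175104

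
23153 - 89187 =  - 66034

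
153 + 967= 1120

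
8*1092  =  8736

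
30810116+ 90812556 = 121622672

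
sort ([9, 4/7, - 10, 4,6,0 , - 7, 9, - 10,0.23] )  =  [ - 10, - 10,- 7, 0, 0.23, 4/7,4,6 , 9,  9] 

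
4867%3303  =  1564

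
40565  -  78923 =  - 38358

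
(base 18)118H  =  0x18AD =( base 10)6317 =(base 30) 70H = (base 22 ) d13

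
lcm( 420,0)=0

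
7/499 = 7/499 = 0.01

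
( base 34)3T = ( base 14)95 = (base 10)131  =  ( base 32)43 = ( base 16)83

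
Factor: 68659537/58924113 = 3^ ( - 1)*167^( - 1 ) * 337^ (-1 ) * 349^( -1 )* 2657^1 * 25841^1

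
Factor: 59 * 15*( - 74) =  - 65490 = - 2^1*3^1* 5^1* 37^1*59^1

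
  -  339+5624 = 5285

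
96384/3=32128 = 32128.00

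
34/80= 17/40  =  0.42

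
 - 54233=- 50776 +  - 3457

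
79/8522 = 79/8522 = 0.01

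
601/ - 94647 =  - 601/94647 = - 0.01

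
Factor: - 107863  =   - 7^1*19^1*811^1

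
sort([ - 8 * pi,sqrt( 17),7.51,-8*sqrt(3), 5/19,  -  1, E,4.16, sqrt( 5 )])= [ -8*pi, - 8*sqrt(3 ), - 1, 5/19,sqrt(5 ), E, sqrt(17 ), 4.16, 7.51]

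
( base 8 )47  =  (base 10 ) 39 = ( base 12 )33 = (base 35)14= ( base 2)100111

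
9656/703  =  13 +517/703 = 13.74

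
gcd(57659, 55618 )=1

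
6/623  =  6/623 = 0.01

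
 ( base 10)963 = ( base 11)7A6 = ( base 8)1703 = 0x3C3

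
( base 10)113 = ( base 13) 89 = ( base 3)11012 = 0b1110001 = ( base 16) 71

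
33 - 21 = 12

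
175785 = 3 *58595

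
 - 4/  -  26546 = 2/13273 =0.00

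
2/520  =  1/260 = 0.00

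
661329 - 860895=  - 199566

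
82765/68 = 1217 + 9/68 = 1217.13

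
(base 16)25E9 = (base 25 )fd5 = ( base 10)9705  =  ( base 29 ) bfj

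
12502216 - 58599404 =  - 46097188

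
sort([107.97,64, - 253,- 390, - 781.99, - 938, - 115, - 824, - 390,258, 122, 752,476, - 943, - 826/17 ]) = [- 943, - 938, - 824 ,  -  781.99, - 390, -390, - 253, - 115, - 826/17,64,107.97,122, 258,476,  752] 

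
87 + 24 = 111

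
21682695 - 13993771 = 7688924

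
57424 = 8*7178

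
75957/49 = 1550  +  1/7 = 1550.14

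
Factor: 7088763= 3^1  *  11^1 *214811^1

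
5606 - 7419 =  - 1813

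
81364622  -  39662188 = 41702434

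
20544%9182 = 2180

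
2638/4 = 1319/2 =659.50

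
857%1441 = 857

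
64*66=4224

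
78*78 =6084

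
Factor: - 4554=-2^1*3^2*11^1*23^1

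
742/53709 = 742/53709 = 0.01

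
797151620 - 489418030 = 307733590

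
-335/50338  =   - 335/50338 = - 0.01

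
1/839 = 1/839 = 0.00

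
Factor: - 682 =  -2^1*11^1*31^1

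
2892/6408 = 241/534 =0.45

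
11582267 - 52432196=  - 40849929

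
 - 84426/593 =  - 143+373/593 = -  142.37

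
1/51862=1/51862 = 0.00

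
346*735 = 254310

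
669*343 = 229467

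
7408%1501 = 1404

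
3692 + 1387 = 5079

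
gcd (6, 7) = 1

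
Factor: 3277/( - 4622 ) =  - 2^( - 1)*29^1*113^1*2311^( - 1 ) 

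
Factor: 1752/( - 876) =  - 2^1 = - 2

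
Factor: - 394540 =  - 2^2*5^1*19727^1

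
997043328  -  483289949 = 513753379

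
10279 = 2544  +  7735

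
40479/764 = 52 + 751/764 = 52.98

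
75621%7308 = 2541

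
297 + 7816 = 8113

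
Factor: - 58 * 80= -2^5*5^1 * 29^1 =- 4640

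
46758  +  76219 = 122977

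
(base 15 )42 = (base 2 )111110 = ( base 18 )38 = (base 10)62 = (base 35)1r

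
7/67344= 7/67344 =0.00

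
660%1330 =660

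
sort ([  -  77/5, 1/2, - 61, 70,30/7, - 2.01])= [-61, - 77/5,  -  2.01,1/2, 30/7,  70]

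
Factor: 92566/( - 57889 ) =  - 2^1*13^( - 1)*31^1*61^( - 1)*73^( - 1) * 1493^1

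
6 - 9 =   -  3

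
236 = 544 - 308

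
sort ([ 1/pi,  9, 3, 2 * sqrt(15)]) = [ 1/pi,3, 2*sqrt ( 15), 9]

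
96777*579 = 56033883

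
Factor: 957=3^1*11^1*29^1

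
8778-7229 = 1549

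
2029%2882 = 2029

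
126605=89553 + 37052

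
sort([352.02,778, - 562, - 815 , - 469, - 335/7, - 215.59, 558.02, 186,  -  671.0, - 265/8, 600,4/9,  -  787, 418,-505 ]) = [ - 815 ,-787,  -  671.0, - 562, - 505,-469,  -  215.59, - 335/7, - 265/8,4/9 , 186,352.02,418,  558.02,600,778]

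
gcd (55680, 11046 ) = 6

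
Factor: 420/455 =2^2*3^1 *13^( - 1) = 12/13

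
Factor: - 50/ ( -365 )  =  10/73 = 2^1*5^1*73^( - 1)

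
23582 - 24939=  -  1357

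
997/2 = 498 + 1/2=   498.50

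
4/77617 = 4/77617 = 0.00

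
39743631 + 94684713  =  134428344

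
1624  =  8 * 203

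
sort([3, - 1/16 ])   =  [-1/16,3]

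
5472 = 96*57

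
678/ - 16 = -43 + 5/8 = - 42.38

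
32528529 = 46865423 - 14336894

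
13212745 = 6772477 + 6440268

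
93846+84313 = 178159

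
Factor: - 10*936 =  - 9360 = - 2^4*3^2*5^1*13^1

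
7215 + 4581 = 11796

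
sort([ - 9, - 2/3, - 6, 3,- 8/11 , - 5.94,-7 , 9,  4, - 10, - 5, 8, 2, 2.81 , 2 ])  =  [-10, - 9 , - 7 , - 6, - 5.94 , - 5, - 8/11,-2/3, 2 , 2 , 2.81,3 , 4, 8, 9]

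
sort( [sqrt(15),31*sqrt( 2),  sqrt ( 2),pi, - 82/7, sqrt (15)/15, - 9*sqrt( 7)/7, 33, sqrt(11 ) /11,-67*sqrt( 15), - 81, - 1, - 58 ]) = [ - 67*sqrt(15),-81, - 58, - 82/7,-9 * sqrt(7)/7,-1, sqrt( 15)/15,sqrt( 11)/11 , sqrt(2) , pi,sqrt(15 ),33,31*sqrt(2)] 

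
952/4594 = 476/2297= 0.21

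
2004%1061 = 943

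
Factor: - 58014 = -2^1*3^2*11^1*293^1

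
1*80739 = 80739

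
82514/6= 13752 + 1/3 = 13752.33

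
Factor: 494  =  2^1*13^1 * 19^1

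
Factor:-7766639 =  - 2389^1*3251^1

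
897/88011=299/29337 = 0.01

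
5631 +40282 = 45913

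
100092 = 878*114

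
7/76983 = 7/76983  =  0.00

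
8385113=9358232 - 973119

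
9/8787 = 3/2929 = 0.00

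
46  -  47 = - 1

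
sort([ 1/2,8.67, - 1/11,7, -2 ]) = [- 2,-1/11, 1/2 , 7 , 8.67]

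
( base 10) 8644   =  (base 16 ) 21c4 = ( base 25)DKJ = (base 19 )14hi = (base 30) 9i4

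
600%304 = 296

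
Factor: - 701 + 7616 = 6915 = 3^1*5^1 * 461^1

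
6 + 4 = 10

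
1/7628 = 1/7628 = 0.00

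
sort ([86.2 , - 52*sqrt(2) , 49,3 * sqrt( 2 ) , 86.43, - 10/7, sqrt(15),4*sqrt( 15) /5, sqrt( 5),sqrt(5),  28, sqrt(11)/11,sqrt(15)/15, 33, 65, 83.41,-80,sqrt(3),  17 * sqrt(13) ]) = [ - 80, - 52*sqrt( 2), - 10/7, sqrt(15)/15, sqrt( 11) /11 , sqrt(3 ),  sqrt( 5 ) , sqrt( 5),4*sqrt(15)/5 , sqrt(15),3 * sqrt(2),28 , 33,  49,  17  *sqrt( 13 ), 65, 83.41,86.2 , 86.43 ]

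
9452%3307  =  2838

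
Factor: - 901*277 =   -  17^1*53^1*277^1 =-249577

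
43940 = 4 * 10985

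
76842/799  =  76842/799 = 96.17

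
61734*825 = 50930550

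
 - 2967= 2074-5041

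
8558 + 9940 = 18498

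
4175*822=3431850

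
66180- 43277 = 22903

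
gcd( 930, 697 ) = 1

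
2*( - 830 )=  - 1660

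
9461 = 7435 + 2026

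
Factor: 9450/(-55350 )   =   - 7/41=- 7^1 * 41^( - 1 ) 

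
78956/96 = 19739/24  =  822.46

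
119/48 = 119/48 = 2.48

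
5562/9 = 618= 618.00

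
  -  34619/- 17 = 34619/17 = 2036.41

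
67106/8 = 33553/4 = 8388.25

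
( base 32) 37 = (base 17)61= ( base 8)147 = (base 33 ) 34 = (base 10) 103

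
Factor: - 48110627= - 48110627^1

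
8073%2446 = 735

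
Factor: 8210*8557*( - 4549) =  - 319580760530 = - 2^1*5^1*43^1 * 199^1*821^1*4549^1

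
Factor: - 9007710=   -  2^1 * 3^1*5^1 * 19^1  *  15803^1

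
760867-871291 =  - 110424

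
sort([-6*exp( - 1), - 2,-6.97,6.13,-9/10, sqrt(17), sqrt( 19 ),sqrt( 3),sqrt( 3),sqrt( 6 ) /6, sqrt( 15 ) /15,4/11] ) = [  -  6.97, - 6*exp(-1 ), - 2, - 9/10,sqrt( 15)/15,4/11,sqrt(6) /6,sqrt (3),sqrt( 3 ) , sqrt(17),sqrt(19),6.13 ]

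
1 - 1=0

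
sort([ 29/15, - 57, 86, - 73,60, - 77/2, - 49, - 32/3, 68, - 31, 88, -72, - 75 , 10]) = [ - 75, - 73, - 72, - 57,  -  49, - 77/2, - 31,  -  32/3, 29/15, 10, 60,  68,86 , 88]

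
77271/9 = 8585 + 2/3  =  8585.67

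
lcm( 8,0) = 0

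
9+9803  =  9812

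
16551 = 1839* 9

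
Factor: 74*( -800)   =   - 59200 =- 2^6*5^2*37^1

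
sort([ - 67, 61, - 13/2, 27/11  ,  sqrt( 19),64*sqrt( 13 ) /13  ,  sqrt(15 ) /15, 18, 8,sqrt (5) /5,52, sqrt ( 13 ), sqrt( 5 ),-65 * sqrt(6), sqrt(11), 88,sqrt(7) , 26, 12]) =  [  -  65*sqrt( 6 ),  -  67,  -  13/2, sqrt( 15) /15, sqrt(5)/5, sqrt( 5),27/11, sqrt( 7),sqrt(11), sqrt( 13), sqrt( 19), 8, 12, 64*sqrt(13 )/13, 18, 26, 52, 61,88 ]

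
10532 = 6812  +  3720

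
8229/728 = 11 + 17/56= 11.30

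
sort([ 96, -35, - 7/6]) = [ - 35,  -  7/6, 96]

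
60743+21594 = 82337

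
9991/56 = 178+ 23/56 = 178.41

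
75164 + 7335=82499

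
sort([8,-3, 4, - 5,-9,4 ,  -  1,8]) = [ -9, - 5, - 3, - 1,4,4,8, 8]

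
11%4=3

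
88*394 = 34672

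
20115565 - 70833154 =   -  50717589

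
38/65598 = 19/32799 = 0.00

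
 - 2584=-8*323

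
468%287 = 181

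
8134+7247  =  15381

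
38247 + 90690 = 128937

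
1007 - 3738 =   -  2731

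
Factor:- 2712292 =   -  2^2 *11^1*61643^1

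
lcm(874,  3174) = 60306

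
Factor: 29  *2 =58 = 2^1*29^1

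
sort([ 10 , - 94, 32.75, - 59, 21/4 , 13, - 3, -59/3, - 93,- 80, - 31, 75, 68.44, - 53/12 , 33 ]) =[ - 94,- 93,-80, - 59, - 31, - 59/3,  -  53/12, - 3, 21/4, 10, 13 , 32.75, 33,68.44,75 ] 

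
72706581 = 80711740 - 8005159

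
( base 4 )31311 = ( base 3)1012210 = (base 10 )885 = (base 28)13h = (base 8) 1565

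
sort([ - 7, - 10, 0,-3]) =[-10,-7,-3,0 ] 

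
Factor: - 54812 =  - 2^2*71^1*193^1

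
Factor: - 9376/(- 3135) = 2^5*3^( - 1)*5^( - 1)*11^( - 1)* 19^( - 1)*293^1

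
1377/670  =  2+37/670 = 2.06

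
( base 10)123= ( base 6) 323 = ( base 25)4N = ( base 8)173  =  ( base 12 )a3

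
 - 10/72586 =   -  5/36293 = - 0.00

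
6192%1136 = 512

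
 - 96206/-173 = 96206/173=556.10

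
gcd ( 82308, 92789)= 1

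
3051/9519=1017/3173= 0.32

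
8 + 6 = 14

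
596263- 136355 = 459908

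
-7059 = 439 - 7498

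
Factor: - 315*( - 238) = 74970 = 2^1*3^2 * 5^1*7^2*17^1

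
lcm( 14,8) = 56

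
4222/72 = 58 + 23/36 = 58.64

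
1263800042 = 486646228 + 777153814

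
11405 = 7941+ 3464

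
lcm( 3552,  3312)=245088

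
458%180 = 98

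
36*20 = 720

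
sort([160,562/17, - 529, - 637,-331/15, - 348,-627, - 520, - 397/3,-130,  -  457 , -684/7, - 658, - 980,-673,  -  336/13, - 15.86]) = [-980,  -  673, - 658,-637, - 627, - 529,-520, -457,-348,-397/3,-130,-684/7,-336/13 , - 331/15,-15.86,562/17, 160]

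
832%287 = 258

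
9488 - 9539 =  - 51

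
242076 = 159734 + 82342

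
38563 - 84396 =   -  45833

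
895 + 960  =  1855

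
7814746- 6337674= 1477072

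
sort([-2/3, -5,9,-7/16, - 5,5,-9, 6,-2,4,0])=[ - 9,-5, - 5,  -  2,  -  2/3, - 7/16,0, 4,  5,6,9 ]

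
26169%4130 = 1389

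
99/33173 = 99/33173=0.00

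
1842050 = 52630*35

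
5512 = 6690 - 1178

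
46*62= 2852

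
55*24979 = 1373845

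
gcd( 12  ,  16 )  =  4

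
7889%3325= 1239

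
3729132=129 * 28908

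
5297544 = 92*57582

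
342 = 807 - 465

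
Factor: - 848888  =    -  2^3*29^1 *3659^1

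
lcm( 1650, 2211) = 110550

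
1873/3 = 624+ 1/3 = 624.33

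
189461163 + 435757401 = 625218564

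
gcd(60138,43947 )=2313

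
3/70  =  3/70 =0.04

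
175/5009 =175/5009 = 0.03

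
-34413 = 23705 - 58118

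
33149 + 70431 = 103580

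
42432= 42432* 1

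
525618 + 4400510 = 4926128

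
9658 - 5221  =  4437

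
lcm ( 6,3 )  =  6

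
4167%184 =119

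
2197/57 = 2197/57=38.54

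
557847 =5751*97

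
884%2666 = 884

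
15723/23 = 683+14/23= 683.61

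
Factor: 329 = 7^1*47^1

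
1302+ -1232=70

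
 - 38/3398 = -1 + 1680/1699 = - 0.01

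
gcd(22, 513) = 1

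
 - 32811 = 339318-372129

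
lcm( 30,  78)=390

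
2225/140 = 15  +  25/28 =15.89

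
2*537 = 1074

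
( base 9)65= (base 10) 59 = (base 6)135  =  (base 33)1q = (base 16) 3B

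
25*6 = 150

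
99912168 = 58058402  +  41853766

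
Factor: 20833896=2^3*3^1* 773^1 * 1123^1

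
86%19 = 10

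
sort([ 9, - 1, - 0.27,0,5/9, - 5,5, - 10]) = [-10, - 5, - 1, - 0.27,0,5/9,5,9 ]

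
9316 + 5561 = 14877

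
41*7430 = 304630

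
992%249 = 245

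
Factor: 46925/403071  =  3^( - 1)*5^2*29^( - 1) *41^(- 1 )*113^ ( - 1 )*1877^1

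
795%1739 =795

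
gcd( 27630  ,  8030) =10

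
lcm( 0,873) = 0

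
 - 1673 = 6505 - 8178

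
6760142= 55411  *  122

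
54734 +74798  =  129532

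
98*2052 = 201096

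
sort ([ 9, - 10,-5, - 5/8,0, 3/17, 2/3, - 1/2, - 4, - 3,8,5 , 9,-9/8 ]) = [ - 10,- 5,- 4,-3, - 9/8, - 5/8,-1/2,  0,3/17, 2/3, 5,8, 9, 9] 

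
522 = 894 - 372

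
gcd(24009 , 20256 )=3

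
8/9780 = 2/2445 = 0.00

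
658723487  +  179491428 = 838214915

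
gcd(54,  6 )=6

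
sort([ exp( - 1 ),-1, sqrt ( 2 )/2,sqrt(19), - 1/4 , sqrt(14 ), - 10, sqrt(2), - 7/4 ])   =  [-10, - 7/4, - 1,-1/4,  exp( - 1 ), sqrt(2 )/2,sqrt(2 ),  sqrt ( 14), sqrt( 19) ] 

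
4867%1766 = 1335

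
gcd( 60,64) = 4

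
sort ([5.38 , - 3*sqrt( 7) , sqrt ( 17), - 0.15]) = [  -  3*sqrt( 7 ), - 0.15,  sqrt( 17 ),5.38]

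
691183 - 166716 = 524467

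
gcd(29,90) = 1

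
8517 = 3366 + 5151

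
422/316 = 211/158 = 1.34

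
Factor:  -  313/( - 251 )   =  251^ ( - 1 )*313^1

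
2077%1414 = 663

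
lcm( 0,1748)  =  0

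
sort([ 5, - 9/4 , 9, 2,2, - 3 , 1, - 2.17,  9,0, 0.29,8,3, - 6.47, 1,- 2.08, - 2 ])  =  [ - 6.47 , - 3,  -  9/4, - 2.17,- 2.08, - 2 , 0, 0.29,1, 1,2,2,3 , 5,8, 9,9 ] 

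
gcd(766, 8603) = 1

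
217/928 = 217/928 = 0.23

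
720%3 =0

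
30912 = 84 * 368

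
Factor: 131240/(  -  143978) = - 2^2*5^1*17^1 * 373^( - 1)= - 340/373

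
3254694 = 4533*718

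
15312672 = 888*17244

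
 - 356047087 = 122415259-478462346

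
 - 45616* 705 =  - 32159280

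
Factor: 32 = 2^5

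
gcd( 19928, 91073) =1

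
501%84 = 81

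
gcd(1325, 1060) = 265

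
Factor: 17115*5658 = 96836670  =  2^1*3^2*5^1*7^1*23^1*41^1*163^1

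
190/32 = 95/16 = 5.94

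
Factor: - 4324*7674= - 33182376 = - 2^3*3^1*23^1*47^1*1279^1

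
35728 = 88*406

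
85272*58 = 4945776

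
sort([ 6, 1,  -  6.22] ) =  [ - 6.22,  1,6 ]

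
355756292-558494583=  - 202738291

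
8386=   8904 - 518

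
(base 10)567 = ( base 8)1067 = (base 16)237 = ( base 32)HN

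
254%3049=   254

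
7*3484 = 24388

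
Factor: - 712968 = -2^3* 3^1*61^1* 487^1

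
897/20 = 44+17/20 = 44.85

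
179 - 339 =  -160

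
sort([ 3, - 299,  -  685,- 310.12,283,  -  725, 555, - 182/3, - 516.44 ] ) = [ - 725, - 685  , - 516.44, - 310.12, - 299,  -  182/3,3,283,  555] 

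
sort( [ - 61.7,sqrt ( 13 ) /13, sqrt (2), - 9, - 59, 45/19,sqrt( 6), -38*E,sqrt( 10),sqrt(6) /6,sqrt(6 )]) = [  -  38 * E,-61.7, - 59,- 9,sqrt(13)/13,sqrt( 6) /6,sqrt( 2),45/19,sqrt(6),sqrt( 6),sqrt( 10)]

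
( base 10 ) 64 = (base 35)1T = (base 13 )4c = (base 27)2a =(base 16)40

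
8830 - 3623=5207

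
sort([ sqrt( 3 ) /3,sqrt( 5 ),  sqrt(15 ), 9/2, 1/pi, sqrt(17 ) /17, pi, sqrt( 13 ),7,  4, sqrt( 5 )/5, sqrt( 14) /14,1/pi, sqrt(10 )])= [ sqrt( 17)/17, sqrt( 14 ) /14,1/pi,1/pi, sqrt(5)/5,sqrt(3 ) /3 , sqrt(5 ), pi, sqrt(10), sqrt(13 ), sqrt( 15), 4,9/2, 7] 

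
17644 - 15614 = 2030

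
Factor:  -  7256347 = -7^1*19^1*54559^1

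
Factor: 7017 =3^1*2339^1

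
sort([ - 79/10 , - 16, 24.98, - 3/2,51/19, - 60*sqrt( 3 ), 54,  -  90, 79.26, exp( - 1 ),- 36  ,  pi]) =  [-60 *sqrt(3 ), - 90, - 36, - 16,  -  79/10, - 3/2,exp( - 1 ),51/19,pi,24.98, 54,79.26]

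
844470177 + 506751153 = 1351221330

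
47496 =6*7916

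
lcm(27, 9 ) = 27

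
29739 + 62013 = 91752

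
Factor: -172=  -2^2*43^1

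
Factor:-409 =  -  409^1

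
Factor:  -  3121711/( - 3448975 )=5^( - 2 )*19^(- 1)*53^( - 1)*137^(-1)*3121711^1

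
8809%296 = 225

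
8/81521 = 8/81521 = 0.00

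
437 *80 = 34960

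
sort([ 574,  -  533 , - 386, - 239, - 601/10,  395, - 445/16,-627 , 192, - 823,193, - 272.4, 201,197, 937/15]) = [ - 823, - 627 , - 533,-386,-272.4, - 239, - 601/10, - 445/16,937/15,192 , 193 , 197, 201,  395,574]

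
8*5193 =41544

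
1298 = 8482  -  7184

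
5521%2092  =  1337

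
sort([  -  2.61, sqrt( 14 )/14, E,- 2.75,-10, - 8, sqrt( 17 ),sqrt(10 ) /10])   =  [-10, - 8,-2.75, - 2.61, sqrt( 14)/14,sqrt( 10 )/10, E, sqrt ( 17)]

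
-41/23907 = -1 + 23866/23907 = -0.00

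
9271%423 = 388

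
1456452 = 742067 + 714385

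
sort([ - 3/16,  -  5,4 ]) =[ - 5, - 3/16,4 ] 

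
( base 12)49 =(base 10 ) 57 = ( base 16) 39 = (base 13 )45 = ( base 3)2010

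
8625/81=106 + 13/27 = 106.48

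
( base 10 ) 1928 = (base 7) 5423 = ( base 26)2m4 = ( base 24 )388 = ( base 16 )788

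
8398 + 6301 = 14699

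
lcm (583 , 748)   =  39644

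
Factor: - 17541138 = - 2^1*3^1*2923523^1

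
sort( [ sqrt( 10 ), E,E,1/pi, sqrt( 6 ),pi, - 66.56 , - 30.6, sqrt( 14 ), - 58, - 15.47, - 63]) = [ - 66.56, - 63, - 58,-30.6 ,-15.47 , 1/pi, sqrt( 6 ), E,E, pi, sqrt ( 10),sqrt(14 )] 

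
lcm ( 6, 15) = 30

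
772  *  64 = 49408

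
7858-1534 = 6324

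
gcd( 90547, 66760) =1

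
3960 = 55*72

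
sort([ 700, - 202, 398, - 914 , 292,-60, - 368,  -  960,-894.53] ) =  [ - 960 , - 914,-894.53, - 368, - 202 , - 60,  292, 398, 700]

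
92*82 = 7544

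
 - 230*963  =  -221490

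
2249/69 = 32 + 41/69 = 32.59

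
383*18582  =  7116906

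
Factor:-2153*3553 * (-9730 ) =2^1*5^1*7^1 *11^1*17^1*19^1*139^1 * 2153^1= 74430695570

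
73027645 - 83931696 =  - 10904051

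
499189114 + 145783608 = 644972722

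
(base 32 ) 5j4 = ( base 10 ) 5732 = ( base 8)13144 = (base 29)6nj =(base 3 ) 21212022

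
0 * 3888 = 0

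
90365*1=90365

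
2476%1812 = 664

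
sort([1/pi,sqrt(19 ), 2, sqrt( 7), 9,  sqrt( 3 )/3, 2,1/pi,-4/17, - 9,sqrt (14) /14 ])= [ -9, - 4/17, sqrt(14) /14,1/pi, 1/pi, sqrt( 3 ) /3,  2,  2 , sqrt( 7),sqrt (19), 9] 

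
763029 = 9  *84781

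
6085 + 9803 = 15888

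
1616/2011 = 1616/2011  =  0.80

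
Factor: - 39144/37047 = - 56/53 = - 2^3*7^1*53^( - 1) 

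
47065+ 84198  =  131263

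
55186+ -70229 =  - 15043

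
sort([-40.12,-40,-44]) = [ - 44,-40.12, - 40 ] 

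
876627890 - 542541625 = 334086265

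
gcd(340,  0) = 340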